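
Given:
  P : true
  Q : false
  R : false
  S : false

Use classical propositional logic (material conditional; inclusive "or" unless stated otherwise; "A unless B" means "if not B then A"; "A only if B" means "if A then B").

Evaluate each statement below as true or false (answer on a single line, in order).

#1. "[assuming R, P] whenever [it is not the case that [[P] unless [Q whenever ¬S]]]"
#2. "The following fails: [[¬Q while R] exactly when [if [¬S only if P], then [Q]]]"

#1 true / #2 false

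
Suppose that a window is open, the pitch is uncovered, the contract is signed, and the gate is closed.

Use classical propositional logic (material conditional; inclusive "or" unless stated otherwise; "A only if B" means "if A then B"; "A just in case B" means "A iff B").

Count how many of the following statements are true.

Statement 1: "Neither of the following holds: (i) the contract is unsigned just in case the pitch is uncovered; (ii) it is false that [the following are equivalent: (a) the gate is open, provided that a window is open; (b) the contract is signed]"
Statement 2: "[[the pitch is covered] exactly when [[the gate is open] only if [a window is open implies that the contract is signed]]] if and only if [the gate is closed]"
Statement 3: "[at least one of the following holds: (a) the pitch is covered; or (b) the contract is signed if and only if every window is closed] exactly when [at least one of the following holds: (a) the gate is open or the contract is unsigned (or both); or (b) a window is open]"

Let R = "the contract is signed" (T), Q = "the pitch is covered" (F), P = "a window is open" (T), S = "the gate is open" (F).

Statement 1: Parsed as (¬R ↔ ¬Q) ↓ ¬((P → S) ↔ R)

¬R = ¬T = F
¬Q = ¬F = T
¬R ↔ ¬Q = F ↔ T = F
P → S = T → F = F
(P → S) ↔ R = F ↔ T = F
¬((P → S) ↔ R) = ¬F = T
(¬R ↔ ¬Q) ↓ ¬((P → S) ↔ R) = F ↓ T = F
So Statement 1 is false.

Statement 2: Formalization: (Q ↔ (S → (P → R))) ↔ ¬S

P → R = T → T = T
S → (P → R) = F → T = T
Q ↔ (S → (P → R)) = F ↔ T = F
¬S = ¬F = T
(Q ↔ (S → (P → R))) ↔ ¬S = F ↔ T = F
Hence Statement 2 is false.

Statement 3: Formalization: (Q ∨ (R ↔ ¬P)) ↔ ((S ∨ ¬R) ∨ P)

¬P = ¬T = F
R ↔ ¬P = T ↔ F = F
Q ∨ (R ↔ ¬P) = F ∨ F = F
¬R = ¬T = F
S ∨ ¬R = F ∨ F = F
(S ∨ ¬R) ∨ P = F ∨ T = T
(Q ∨ (R ↔ ¬P)) ↔ ((S ∨ ¬R) ∨ P) = F ↔ T = F
Hence Statement 3 is false.

True statements: 0 (none).

0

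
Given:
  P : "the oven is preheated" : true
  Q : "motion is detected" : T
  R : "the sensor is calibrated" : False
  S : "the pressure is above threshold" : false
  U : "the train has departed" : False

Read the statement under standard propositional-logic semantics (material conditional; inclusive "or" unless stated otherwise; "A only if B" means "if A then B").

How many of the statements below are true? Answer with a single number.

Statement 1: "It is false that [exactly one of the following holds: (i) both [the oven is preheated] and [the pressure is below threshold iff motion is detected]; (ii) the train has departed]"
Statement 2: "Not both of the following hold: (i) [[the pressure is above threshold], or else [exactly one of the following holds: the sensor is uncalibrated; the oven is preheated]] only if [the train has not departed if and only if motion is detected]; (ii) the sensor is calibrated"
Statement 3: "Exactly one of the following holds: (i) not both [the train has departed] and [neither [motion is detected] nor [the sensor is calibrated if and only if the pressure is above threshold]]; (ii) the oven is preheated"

1

Statement 1: This is ~((P & (~S <-> Q)) xor U).

~S = ~F = T
~S <-> Q = T <-> T = T
P & (~S <-> Q) = T & T = T
(P & (~S <-> Q)) xor U = T xor F = T
~((P & (~S <-> Q)) xor U) = ~T = F
So Statement 1 is false.

Statement 2: Parsed as ((S | (~R xor P)) -> (~U <-> Q)) nand R

~R = ~F = T
~R xor P = T xor T = F
S | (~R xor P) = F | F = F
~U = ~F = T
~U <-> Q = T <-> T = T
(S | (~R xor P)) -> (~U <-> Q) = F -> T = T
((S | (~R xor P)) -> (~U <-> Q)) nand R = T nand F = T
So Statement 2 is true.

Statement 3: Formalization: (U nand (Q nor (R <-> S))) xor P

R <-> S = F <-> F = T
Q nor (R <-> S) = T nor T = F
U nand (Q nor (R <-> S)) = F nand F = T
(U nand (Q nor (R <-> S))) xor P = T xor T = F
Thus Statement 3 is false.

1 of the 3 statements is true.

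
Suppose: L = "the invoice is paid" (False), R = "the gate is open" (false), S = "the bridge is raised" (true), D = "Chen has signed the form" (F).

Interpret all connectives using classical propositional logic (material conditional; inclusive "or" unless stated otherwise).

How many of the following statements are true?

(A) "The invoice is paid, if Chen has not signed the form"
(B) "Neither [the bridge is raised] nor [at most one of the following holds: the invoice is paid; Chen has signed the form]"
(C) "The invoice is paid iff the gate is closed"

0

(A): This is ¬D → L.

¬D = ¬F = T
¬D → L = T → F = F
Hence (A) is false.

(B): In symbols: S ↓ (L ↑ D)

L ↑ D = F ↑ F = T
S ↓ (L ↑ D) = T ↓ T = F
So (B) is false.

(C): Formalization: L ↔ ¬R

¬R = ¬F = T
L ↔ ¬R = F ↔ T = F
So (C) is false.

0 of the 3 statements are true (none).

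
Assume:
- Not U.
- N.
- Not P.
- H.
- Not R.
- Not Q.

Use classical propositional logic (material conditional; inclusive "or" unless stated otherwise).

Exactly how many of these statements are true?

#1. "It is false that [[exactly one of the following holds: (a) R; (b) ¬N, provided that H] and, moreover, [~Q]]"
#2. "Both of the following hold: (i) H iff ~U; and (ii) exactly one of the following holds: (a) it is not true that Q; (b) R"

#1: Parsed as ~((R xor (H -> ~N)) & ~Q)

~N = ~T = F
H -> ~N = T -> F = F
R xor (H -> ~N) = F xor F = F
~Q = ~F = T
(R xor (H -> ~N)) & ~Q = F & T = F
~((R xor (H -> ~N)) & ~Q) = ~F = T
So #1 is true.

#2: Parsed as (H <-> ~U) & (~Q xor R)

~U = ~F = T
H <-> ~U = T <-> T = T
~Q = ~F = T
~Q xor R = T xor F = T
(H <-> ~U) & (~Q xor R) = T & T = T
So #2 is true.

True statements: 2 (#1, #2).

2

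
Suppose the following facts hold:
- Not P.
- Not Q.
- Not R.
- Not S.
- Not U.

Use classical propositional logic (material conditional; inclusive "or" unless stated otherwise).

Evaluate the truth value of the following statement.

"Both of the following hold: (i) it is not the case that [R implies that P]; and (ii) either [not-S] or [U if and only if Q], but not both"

false

Formalization: ~(R -> P) & (~S xor (U <-> Q))

R -> P = F -> F = T
~(R -> P) = ~T = F
~S = ~F = T
U <-> Q = F <-> F = T
~S xor (U <-> Q) = T xor T = F
~(R -> P) & (~S xor (U <-> Q)) = F & F = F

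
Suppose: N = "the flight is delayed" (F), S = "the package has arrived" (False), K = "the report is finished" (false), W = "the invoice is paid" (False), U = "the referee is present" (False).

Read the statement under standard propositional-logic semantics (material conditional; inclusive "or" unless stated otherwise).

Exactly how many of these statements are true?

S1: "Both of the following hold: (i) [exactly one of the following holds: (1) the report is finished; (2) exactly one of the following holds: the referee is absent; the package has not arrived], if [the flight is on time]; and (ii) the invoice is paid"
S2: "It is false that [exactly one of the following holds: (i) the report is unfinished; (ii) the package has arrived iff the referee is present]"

S1: Parsed as (not N -> (K xor (not U xor not S))) and W

not N = not False = True
not U = not False = True
not S = not False = True
not U xor not S = True xor True = False
K xor (not U xor not S) = False xor False = False
not N -> (K xor (not U xor not S)) = True -> False = False
(not N -> (K xor (not U xor not S))) and W = False and False = False
So S1 is false.

S2: Parsed as not (not K xor (S iff U))

not K = not False = True
S iff U = False iff False = True
not K xor (S iff U) = True xor True = False
not (not K xor (S iff U)) = not False = True
So S2 is true.

1 of the 2 statements is true (S2).

1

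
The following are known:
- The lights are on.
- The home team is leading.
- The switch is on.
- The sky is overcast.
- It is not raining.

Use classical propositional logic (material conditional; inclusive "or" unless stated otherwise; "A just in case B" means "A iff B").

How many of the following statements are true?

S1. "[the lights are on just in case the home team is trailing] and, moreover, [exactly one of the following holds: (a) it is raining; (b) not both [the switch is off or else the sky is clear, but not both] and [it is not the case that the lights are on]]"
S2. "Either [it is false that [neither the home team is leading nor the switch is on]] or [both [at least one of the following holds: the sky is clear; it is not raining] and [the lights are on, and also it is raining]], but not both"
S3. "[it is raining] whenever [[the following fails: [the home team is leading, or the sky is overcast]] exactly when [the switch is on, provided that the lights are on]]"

Let H = "the lights are on" (T), R = "the home team is leading" (T), M = "it is raining" (F), V = "the switch is on" (T), P = "the sky is overcast" (T).

S1: In symbols: (H <-> ~R) & (M xor ((~V xor ~P) nand ~H))

~R = ~T = F
H <-> ~R = T <-> F = F
~V = ~T = F
~P = ~T = F
~V xor ~P = F xor F = F
~H = ~T = F
(~V xor ~P) nand ~H = F nand F = T
M xor ((~V xor ~P) nand ~H) = F xor T = T
(H <-> ~R) & (M xor ((~V xor ~P) nand ~H)) = F & T = F
So S1 is false.

S2: Formalization: ~(R nor V) xor ((~P | ~M) & (H & M))

R nor V = T nor T = F
~(R nor V) = ~F = T
~P = ~T = F
~M = ~F = T
~P | ~M = F | T = T
H & M = T & F = F
(~P | ~M) & (H & M) = T & F = F
~(R nor V) xor ((~P | ~M) & (H & M)) = T xor F = T
Hence S2 is true.

S3: Parsed as (~(R | P) <-> (H -> V)) -> M

R | P = T | T = T
~(R | P) = ~T = F
H -> V = T -> T = T
~(R | P) <-> (H -> V) = F <-> T = F
(~(R | P) <-> (H -> V)) -> M = F -> F = T
So S3 is true.

2 of the 3 statements are true.

2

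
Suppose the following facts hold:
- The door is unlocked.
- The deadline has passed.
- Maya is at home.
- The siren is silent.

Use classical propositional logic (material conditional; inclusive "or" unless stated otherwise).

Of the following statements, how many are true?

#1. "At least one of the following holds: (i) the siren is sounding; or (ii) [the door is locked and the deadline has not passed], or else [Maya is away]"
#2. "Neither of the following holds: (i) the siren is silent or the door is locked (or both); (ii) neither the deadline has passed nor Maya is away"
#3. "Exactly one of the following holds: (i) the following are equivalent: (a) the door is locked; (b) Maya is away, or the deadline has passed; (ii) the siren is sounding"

0

Let R = "the siren is sounding" (F), N = "the door is locked" (F), M = "the deadline has passed" (T), K = "Maya is at home" (T).

#1: Formalization: R ∨ ((N ∧ ¬M) ∨ ¬K)

¬M = ¬T = F
N ∧ ¬M = F ∧ F = F
¬K = ¬T = F
(N ∧ ¬M) ∨ ¬K = F ∨ F = F
R ∨ ((N ∧ ¬M) ∨ ¬K) = F ∨ F = F
Hence #1 is false.

#2: Parsed as (¬R ∨ N) ↓ (M ↓ ¬K)

¬R = ¬F = T
¬R ∨ N = T ∨ F = T
¬K = ¬T = F
M ↓ ¬K = T ↓ F = F
(¬R ∨ N) ↓ (M ↓ ¬K) = T ↓ F = F
Thus #2 is false.

#3: Parsed as (N ↔ (¬K ∨ M)) ⊕ R

¬K = ¬T = F
¬K ∨ M = F ∨ T = T
N ↔ (¬K ∨ M) = F ↔ T = F
(N ↔ (¬K ∨ M)) ⊕ R = F ⊕ F = F
Hence #3 is false.

Count: 0.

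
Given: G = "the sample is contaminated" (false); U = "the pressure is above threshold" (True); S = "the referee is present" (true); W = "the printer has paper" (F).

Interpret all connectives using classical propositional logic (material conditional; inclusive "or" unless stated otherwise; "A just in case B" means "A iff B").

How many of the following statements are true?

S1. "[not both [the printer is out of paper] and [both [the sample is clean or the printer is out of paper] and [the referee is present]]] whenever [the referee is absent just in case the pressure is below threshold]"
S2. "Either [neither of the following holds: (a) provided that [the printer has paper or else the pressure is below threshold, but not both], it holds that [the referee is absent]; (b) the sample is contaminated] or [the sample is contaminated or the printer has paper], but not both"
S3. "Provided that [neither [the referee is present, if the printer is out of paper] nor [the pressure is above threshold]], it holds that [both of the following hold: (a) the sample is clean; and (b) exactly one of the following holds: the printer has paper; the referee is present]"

1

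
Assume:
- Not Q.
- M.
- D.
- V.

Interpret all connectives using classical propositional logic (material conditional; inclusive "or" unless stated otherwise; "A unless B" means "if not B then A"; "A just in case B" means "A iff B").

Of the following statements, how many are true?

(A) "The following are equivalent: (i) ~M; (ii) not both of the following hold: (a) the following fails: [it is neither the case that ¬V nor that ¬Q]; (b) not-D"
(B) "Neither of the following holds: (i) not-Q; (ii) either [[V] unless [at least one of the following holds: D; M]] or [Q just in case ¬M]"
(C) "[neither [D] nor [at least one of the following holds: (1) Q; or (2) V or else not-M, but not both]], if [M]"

0

(A): This is ¬M ↔ (¬(¬V ↓ ¬Q) ↑ ¬D).

¬M = ¬T = F
¬V = ¬T = F
¬Q = ¬F = T
¬V ↓ ¬Q = F ↓ T = F
¬(¬V ↓ ¬Q) = ¬F = T
¬D = ¬T = F
¬(¬V ↓ ¬Q) ↑ ¬D = T ↑ F = T
¬M ↔ (¬(¬V ↓ ¬Q) ↑ ¬D) = F ↔ T = F
Hence (A) is false.

(B): In symbols: ¬Q ↓ ((V ∨ (D ∨ M)) ∨ (Q ↔ ¬M))

¬Q = ¬F = T
D ∨ M = T ∨ T = T
V ∨ (D ∨ M) = T ∨ T = T
¬M = ¬T = F
Q ↔ ¬M = F ↔ F = T
(V ∨ (D ∨ M)) ∨ (Q ↔ ¬M) = T ∨ T = T
¬Q ↓ ((V ∨ (D ∨ M)) ∨ (Q ↔ ¬M)) = T ↓ T = F
Thus (B) is false.

(C): Formalization: M → (D ↓ (Q ∨ (V ⊕ ¬M)))

¬M = ¬T = F
V ⊕ ¬M = T ⊕ F = T
Q ∨ (V ⊕ ¬M) = F ∨ T = T
D ↓ (Q ∨ (V ⊕ ¬M)) = T ↓ T = F
M → (D ↓ (Q ∨ (V ⊕ ¬M))) = T → F = F
So (C) is false.

Count: 0.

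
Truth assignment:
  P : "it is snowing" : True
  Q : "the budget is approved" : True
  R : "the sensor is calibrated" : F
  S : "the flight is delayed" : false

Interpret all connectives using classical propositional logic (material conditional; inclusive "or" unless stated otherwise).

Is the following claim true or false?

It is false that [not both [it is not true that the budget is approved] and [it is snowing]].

The statement is false.

This is ~(~Q nand P).

~Q = ~T = F
~Q nand P = F nand T = T
~(~Q nand P) = ~T = F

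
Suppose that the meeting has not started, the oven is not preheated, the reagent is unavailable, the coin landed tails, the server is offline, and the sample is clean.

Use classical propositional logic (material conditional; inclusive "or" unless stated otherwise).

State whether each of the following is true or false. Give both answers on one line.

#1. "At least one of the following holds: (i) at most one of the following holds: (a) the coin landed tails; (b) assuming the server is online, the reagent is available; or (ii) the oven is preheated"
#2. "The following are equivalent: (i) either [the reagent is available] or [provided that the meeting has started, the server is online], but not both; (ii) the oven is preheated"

Let N = "the coin landed heads" (False), S = "the server is online" (False), G = "the reagent is available" (False), V = "the oven is preheated" (False), U = "the meeting has started" (False).

#1: This is (not N nand (S -> G)) or V.

not N = not False = True
S -> G = False -> False = True
not N nand (S -> G) = True nand True = False
(not N nand (S -> G)) or V = False or False = False
Thus #1 is false.

#2: In symbols: (G xor (U -> S)) iff V

U -> S = False -> False = True
G xor (U -> S) = False xor True = True
(G xor (U -> S)) iff V = True iff False = False
So #2 is false.

#1 false, #2 false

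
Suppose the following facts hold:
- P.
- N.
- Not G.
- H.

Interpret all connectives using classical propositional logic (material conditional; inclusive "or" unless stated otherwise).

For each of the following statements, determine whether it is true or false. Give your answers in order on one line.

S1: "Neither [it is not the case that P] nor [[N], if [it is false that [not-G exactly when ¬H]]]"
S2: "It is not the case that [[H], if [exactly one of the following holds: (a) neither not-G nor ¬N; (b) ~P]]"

S1: In symbols: not P nor (not (not G iff not H) -> N)

not P = not True = False
not G = not False = True
not H = not True = False
not G iff not H = True iff False = False
not (not G iff not H) = not False = True
not (not G iff not H) -> N = True -> True = True
not P nor (not (not G iff not H) -> N) = False nor True = False
Hence S1 is false.

S2: In symbols: not (((not G nor not N) xor not P) -> H)

not G = not False = True
not N = not True = False
not G nor not N = True nor False = False
not P = not True = False
(not G nor not N) xor not P = False xor False = False
((not G nor not N) xor not P) -> H = False -> True = True
not (((not G nor not N) xor not P) -> H) = not True = False
Hence S2 is false.

S1 False / S2 False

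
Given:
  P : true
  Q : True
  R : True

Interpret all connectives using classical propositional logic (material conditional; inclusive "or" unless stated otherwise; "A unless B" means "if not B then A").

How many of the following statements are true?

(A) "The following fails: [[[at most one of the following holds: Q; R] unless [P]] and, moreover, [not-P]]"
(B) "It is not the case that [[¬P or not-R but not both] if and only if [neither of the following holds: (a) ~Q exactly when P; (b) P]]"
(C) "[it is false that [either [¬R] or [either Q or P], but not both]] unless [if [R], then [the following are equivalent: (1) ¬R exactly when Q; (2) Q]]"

1

(A): Formalization: ~(((Q nand R) | P) & ~P)

Q nand R = T nand T = F
(Q nand R) | P = F | T = T
~P = ~T = F
((Q nand R) | P) & ~P = T & F = F
~(((Q nand R) | P) & ~P) = ~F = T
So (A) is true.

(B): Parsed as ~((~P xor ~R) <-> ((~Q <-> P) nor P))

~P = ~T = F
~R = ~T = F
~P xor ~R = F xor F = F
~Q = ~T = F
~Q <-> P = F <-> T = F
(~Q <-> P) nor P = F nor T = F
(~P xor ~R) <-> ((~Q <-> P) nor P) = F <-> F = T
~((~P xor ~R) <-> ((~Q <-> P) nor P)) = ~T = F
Thus (B) is false.

(C): In symbols: ~(~R xor (Q | P)) | (R -> ((~R <-> Q) <-> Q))

~R = ~T = F
Q | P = T | T = T
~R xor (Q | P) = F xor T = T
~(~R xor (Q | P)) = ~T = F
~R = ~T = F
~R <-> Q = F <-> T = F
(~R <-> Q) <-> Q = F <-> T = F
R -> ((~R <-> Q) <-> Q) = T -> F = F
~(~R xor (Q | P)) | (R -> ((~R <-> Q) <-> Q)) = F | F = F
So (C) is false.

1 of the 3 statements is true ((A)).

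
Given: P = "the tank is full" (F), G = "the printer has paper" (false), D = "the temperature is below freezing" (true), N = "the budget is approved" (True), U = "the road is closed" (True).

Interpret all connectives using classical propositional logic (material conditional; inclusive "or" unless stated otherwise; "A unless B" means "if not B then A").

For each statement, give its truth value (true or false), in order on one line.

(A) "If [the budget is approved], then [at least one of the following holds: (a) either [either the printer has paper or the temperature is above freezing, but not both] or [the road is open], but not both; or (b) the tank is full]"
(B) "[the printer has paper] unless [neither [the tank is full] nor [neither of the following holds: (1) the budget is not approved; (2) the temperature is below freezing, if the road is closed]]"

(A) false, (B) true

(A): Parsed as N -> (((G xor not D) xor not U) or P)

not D = not True = False
G xor not D = False xor False = False
not U = not True = False
(G xor not D) xor not U = False xor False = False
((G xor not D) xor not U) or P = False or False = False
N -> (((G xor not D) xor not U) or P) = True -> False = False
Thus (A) is false.

(B): This is G or (P nor (not N nor (U -> D))).

not N = not True = False
U -> D = True -> True = True
not N nor (U -> D) = False nor True = False
P nor (not N nor (U -> D)) = False nor False = True
G or (P nor (not N nor (U -> D))) = False or True = True
So (B) is true.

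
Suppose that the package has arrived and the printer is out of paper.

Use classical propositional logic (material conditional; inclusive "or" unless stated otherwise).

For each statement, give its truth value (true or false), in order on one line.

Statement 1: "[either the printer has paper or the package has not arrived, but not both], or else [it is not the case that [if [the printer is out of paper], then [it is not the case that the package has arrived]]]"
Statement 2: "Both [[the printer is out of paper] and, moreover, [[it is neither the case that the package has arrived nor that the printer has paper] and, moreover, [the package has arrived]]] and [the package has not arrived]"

Let P = "the printer has paper" (False), S = "the package has arrived" (True).

Statement 1: In symbols: (P xor not S) or not (not P -> not S)

not S = not True = False
P xor not S = False xor False = False
not P = not False = True
not S = not True = False
not P -> not S = True -> False = False
not (not P -> not S) = not False = True
(P xor not S) or not (not P -> not S) = False or True = True
So Statement 1 is true.

Statement 2: Parsed as (not P and ((S nor P) and S)) and not S

not P = not False = True
S nor P = True nor False = False
(S nor P) and S = False and True = False
not P and ((S nor P) and S) = True and False = False
not S = not True = False
(not P and ((S nor P) and S)) and not S = False and False = False
So Statement 2 is false.

Statement 1 True, Statement 2 False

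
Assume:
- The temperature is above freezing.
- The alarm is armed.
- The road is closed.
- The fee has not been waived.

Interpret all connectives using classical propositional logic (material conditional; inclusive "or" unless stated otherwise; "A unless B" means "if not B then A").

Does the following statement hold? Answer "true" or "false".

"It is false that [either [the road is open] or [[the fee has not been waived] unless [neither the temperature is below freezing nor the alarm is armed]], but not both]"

Let V = "the road is closed" (T), N = "the fee has been waived" (F), U = "the temperature is below freezing" (F), D = "the alarm is armed" (T).
Parsed as ¬(¬V ⊕ (¬N ∨ (U ↓ D)))

¬V = ¬T = F
¬N = ¬F = T
U ↓ D = F ↓ T = F
¬N ∨ (U ↓ D) = T ∨ F = T
¬V ⊕ (¬N ∨ (U ↓ D)) = F ⊕ T = T
¬(¬V ⊕ (¬N ∨ (U ↓ D))) = ¬T = F

False.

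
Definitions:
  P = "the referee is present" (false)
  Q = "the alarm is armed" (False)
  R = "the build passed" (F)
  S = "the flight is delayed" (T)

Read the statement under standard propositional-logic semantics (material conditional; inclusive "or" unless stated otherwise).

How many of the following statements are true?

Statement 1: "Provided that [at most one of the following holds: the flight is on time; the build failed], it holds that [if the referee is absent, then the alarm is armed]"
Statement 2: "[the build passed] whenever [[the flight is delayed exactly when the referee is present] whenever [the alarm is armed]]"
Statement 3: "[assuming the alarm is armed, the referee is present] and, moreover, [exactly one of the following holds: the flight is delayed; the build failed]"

0

Statement 1: This is (not S nand not R) -> (not P -> Q).

not S = not True = False
not R = not False = True
not S nand not R = False nand True = True
not P = not False = True
not P -> Q = True -> False = False
(not S nand not R) -> (not P -> Q) = True -> False = False
So Statement 1 is false.

Statement 2: Formalization: (Q -> (S iff P)) -> R

S iff P = True iff False = False
Q -> (S iff P) = False -> False = True
(Q -> (S iff P)) -> R = True -> False = False
Thus Statement 2 is false.

Statement 3: In symbols: (Q -> P) and (S xor not R)

Q -> P = False -> False = True
not R = not False = True
S xor not R = True xor True = False
(Q -> P) and (S xor not R) = True and False = False
So Statement 3 is false.

True statements: 0 (none).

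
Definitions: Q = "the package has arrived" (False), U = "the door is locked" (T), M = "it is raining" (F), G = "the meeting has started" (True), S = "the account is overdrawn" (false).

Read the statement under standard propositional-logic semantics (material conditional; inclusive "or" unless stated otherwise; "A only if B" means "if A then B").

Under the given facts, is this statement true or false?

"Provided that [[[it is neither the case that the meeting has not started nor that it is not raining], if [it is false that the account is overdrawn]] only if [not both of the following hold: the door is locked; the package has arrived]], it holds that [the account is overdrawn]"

Values: S=F, G=T, M=F, U=T, Q=F.
This is ((~S -> (~G nor ~M)) -> (U nand Q)) -> S.

~S = ~F = T
~G = ~T = F
~M = ~F = T
~G nor ~M = F nor T = F
~S -> (~G nor ~M) = T -> F = F
U nand Q = T nand F = T
(~S -> (~G nor ~M)) -> (U nand Q) = F -> T = T
((~S -> (~G nor ~M)) -> (U nand Q)) -> S = T -> F = F

The statement is false.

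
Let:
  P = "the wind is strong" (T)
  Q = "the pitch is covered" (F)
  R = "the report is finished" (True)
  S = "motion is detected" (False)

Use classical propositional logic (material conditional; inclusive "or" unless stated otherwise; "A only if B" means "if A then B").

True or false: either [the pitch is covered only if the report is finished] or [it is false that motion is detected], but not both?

false

Parsed as (Q → R) ⊕ ¬S

Q → R = F → T = T
¬S = ¬F = T
(Q → R) ⊕ ¬S = T ⊕ T = F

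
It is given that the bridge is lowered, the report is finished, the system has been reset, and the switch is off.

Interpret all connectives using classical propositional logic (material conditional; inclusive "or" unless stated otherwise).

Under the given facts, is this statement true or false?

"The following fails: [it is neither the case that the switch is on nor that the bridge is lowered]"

Let S = "the switch is on" (False), P = "the bridge is raised" (False).
This is not (S nor not P).

not P = not False = True
S nor not P = False nor True = False
not (S nor not P) = not False = True

True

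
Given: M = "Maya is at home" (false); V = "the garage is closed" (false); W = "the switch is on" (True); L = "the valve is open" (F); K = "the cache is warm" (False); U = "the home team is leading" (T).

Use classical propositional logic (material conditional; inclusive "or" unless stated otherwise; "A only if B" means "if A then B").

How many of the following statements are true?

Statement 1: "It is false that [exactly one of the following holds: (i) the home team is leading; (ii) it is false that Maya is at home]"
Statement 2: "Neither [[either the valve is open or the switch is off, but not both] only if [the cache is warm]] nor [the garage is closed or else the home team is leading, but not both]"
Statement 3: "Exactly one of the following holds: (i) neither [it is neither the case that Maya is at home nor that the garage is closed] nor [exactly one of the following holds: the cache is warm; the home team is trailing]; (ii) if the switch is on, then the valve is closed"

Statement 1: Parsed as not (U xor not M)

not M = not False = True
U xor not M = True xor True = False
not (U xor not M) = not False = True
So Statement 1 is true.

Statement 2: Formalization: ((L xor not W) -> K) nor (V xor U)

not W = not True = False
L xor not W = False xor False = False
(L xor not W) -> K = False -> False = True
V xor U = False xor True = True
((L xor not W) -> K) nor (V xor U) = True nor True = False
So Statement 2 is false.

Statement 3: In symbols: ((M nor V) nor (K xor not U)) xor (W -> not L)

M nor V = False nor False = True
not U = not True = False
K xor not U = False xor False = False
(M nor V) nor (K xor not U) = True nor False = False
not L = not False = True
W -> not L = True -> True = True
((M nor V) nor (K xor not U)) xor (W -> not L) = False xor True = True
Thus Statement 3 is true.

2 of the 3 statements are true.

2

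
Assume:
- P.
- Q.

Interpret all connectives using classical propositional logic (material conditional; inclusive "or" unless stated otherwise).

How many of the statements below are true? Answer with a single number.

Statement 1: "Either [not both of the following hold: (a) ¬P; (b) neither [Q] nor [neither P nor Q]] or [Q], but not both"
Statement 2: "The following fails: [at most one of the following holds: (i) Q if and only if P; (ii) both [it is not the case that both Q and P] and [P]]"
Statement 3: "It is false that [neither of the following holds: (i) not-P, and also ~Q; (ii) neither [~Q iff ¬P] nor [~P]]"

Statement 1: Formalization: (¬P ↑ (Q ↓ (P ↓ Q))) ⊕ Q

¬P = ¬T = F
P ↓ Q = T ↓ T = F
Q ↓ (P ↓ Q) = T ↓ F = F
¬P ↑ (Q ↓ (P ↓ Q)) = F ↑ F = T
(¬P ↑ (Q ↓ (P ↓ Q))) ⊕ Q = T ⊕ T = F
Thus Statement 1 is false.

Statement 2: Parsed as ¬((Q ↔ P) ↑ ((Q ↑ P) ∧ P))

Q ↔ P = T ↔ T = T
Q ↑ P = T ↑ T = F
(Q ↑ P) ∧ P = F ∧ T = F
(Q ↔ P) ↑ ((Q ↑ P) ∧ P) = T ↑ F = T
¬((Q ↔ P) ↑ ((Q ↑ P) ∧ P)) = ¬T = F
Thus Statement 2 is false.

Statement 3: Formalization: ¬((¬P ∧ ¬Q) ↓ ((¬Q ↔ ¬P) ↓ ¬P))

¬P = ¬T = F
¬Q = ¬T = F
¬P ∧ ¬Q = F ∧ F = F
¬Q = ¬T = F
¬P = ¬T = F
¬Q ↔ ¬P = F ↔ F = T
¬P = ¬T = F
(¬Q ↔ ¬P) ↓ ¬P = T ↓ F = F
(¬P ∧ ¬Q) ↓ ((¬Q ↔ ¬P) ↓ ¬P) = F ↓ F = T
¬((¬P ∧ ¬Q) ↓ ((¬Q ↔ ¬P) ↓ ¬P)) = ¬T = F
So Statement 3 is false.

0 of the 3 statements are true (none).

0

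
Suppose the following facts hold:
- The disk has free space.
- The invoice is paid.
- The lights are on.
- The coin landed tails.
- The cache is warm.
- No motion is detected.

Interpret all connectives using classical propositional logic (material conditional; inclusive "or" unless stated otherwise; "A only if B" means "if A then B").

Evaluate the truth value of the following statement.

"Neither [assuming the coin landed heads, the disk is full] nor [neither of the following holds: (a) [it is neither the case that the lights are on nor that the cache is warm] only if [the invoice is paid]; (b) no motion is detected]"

The statement is false.

Let V = "the coin landed heads" (F), S = "the disk is full" (F), U = "the lights are on" (T), P = "the cache is warm" (T), H = "the invoice is paid" (T), K = "motion is detected" (F).
Parsed as (V → S) ↓ (((U ↓ P) → H) ↓ ¬K)

V → S = F → F = T
U ↓ P = T ↓ T = F
(U ↓ P) → H = F → T = T
¬K = ¬F = T
((U ↓ P) → H) ↓ ¬K = T ↓ T = F
(V → S) ↓ (((U ↓ P) → H) ↓ ¬K) = T ↓ F = F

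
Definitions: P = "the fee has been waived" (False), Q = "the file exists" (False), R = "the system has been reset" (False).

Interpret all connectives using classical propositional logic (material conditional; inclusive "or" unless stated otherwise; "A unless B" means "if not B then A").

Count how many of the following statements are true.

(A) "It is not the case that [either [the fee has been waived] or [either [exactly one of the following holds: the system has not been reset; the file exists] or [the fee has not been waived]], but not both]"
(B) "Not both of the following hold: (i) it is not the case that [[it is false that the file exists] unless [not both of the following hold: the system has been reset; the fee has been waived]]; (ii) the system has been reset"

1

(A): Formalization: not (P xor ((not R xor Q) or not P))

not R = not False = True
not R xor Q = True xor False = True
not P = not False = True
(not R xor Q) or not P = True or True = True
P xor ((not R xor Q) or not P) = False xor True = True
not (P xor ((not R xor Q) or not P)) = not True = False
Hence (A) is false.

(B): This is not (not Q or (R nand P)) nand R.

not Q = not False = True
R nand P = False nand False = True
not Q or (R nand P) = True or True = True
not (not Q or (R nand P)) = not True = False
not (not Q or (R nand P)) nand R = False nand False = True
Thus (B) is true.

1 of the 2 statements is true.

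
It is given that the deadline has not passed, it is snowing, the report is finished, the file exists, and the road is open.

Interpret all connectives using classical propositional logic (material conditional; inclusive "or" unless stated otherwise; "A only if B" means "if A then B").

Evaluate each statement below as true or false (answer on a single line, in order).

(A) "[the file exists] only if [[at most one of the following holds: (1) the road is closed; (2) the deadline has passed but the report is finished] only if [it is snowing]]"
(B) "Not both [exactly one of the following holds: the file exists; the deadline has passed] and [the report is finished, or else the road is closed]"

Let K = "the file exists" (True), Q = "the road is closed" (False), H = "the deadline has passed" (False), G = "the report is finished" (True), W = "it is snowing" (True).

(A): Formalization: K -> ((Q nand (H and G)) -> W)

H and G = False and True = False
Q nand (H and G) = False nand False = True
(Q nand (H and G)) -> W = True -> True = True
K -> ((Q nand (H and G)) -> W) = True -> True = True
So (A) is true.

(B): Parsed as (K xor H) nand (G or Q)

K xor H = True xor False = True
G or Q = True or False = True
(K xor H) nand (G or Q) = True nand True = False
So (B) is false.

(A) true; (B) false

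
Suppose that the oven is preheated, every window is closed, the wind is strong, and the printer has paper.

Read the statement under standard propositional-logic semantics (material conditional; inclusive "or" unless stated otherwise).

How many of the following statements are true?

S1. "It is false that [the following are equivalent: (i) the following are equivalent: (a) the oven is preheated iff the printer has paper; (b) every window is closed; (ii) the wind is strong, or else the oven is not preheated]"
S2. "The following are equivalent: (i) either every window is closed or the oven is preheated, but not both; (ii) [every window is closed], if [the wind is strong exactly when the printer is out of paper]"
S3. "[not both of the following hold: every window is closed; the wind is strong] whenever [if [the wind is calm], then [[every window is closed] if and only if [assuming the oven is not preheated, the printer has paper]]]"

0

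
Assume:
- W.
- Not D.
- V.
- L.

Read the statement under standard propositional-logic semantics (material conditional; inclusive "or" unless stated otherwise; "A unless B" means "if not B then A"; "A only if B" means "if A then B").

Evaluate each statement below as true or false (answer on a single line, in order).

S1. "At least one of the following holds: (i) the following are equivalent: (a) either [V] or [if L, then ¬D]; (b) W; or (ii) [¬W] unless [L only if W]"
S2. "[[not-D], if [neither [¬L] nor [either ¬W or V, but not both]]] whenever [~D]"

S1: This is ((V | (L -> ~D)) <-> W) | (~W | (L -> W)).

~D = ~F = T
L -> ~D = T -> T = T
V | (L -> ~D) = T | T = T
(V | (L -> ~D)) <-> W = T <-> T = T
~W = ~T = F
L -> W = T -> T = T
~W | (L -> W) = F | T = T
((V | (L -> ~D)) <-> W) | (~W | (L -> W)) = T | T = T
So S1 is true.

S2: In symbols: ~D -> ((~L nor (~W xor V)) -> ~D)

~D = ~F = T
~L = ~T = F
~W = ~T = F
~W xor V = F xor T = T
~L nor (~W xor V) = F nor T = F
~D = ~F = T
(~L nor (~W xor V)) -> ~D = F -> T = T
~D -> ((~L nor (~W xor V)) -> ~D) = T -> T = T
Thus S2 is true.

S1 T, S2 T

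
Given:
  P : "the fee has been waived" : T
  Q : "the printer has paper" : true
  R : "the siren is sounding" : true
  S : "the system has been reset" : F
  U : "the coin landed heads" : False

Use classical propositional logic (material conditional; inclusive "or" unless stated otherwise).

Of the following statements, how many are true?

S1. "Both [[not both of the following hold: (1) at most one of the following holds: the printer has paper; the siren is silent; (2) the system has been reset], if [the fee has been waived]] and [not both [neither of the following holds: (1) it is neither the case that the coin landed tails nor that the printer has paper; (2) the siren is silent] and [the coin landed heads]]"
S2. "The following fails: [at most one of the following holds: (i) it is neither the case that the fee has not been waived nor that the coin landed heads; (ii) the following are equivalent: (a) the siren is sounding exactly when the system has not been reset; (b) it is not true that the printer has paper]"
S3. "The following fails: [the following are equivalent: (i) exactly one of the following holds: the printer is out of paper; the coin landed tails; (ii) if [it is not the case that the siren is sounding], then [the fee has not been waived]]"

S1: Formalization: (P → ((Q ↑ ¬R) ↑ S)) ∧ (((¬U ↓ Q) ↓ ¬R) ↑ U)

¬R = ¬T = F
Q ↑ ¬R = T ↑ F = T
(Q ↑ ¬R) ↑ S = T ↑ F = T
P → ((Q ↑ ¬R) ↑ S) = T → T = T
¬U = ¬F = T
¬U ↓ Q = T ↓ T = F
¬R = ¬T = F
(¬U ↓ Q) ↓ ¬R = F ↓ F = T
((¬U ↓ Q) ↓ ¬R) ↑ U = T ↑ F = T
(P → ((Q ↑ ¬R) ↑ S)) ∧ (((¬U ↓ Q) ↓ ¬R) ↑ U) = T ∧ T = T
So S1 is true.

S2: In symbols: ¬((¬P ↓ U) ↑ ((R ↔ ¬S) ↔ ¬Q))

¬P = ¬T = F
¬P ↓ U = F ↓ F = T
¬S = ¬F = T
R ↔ ¬S = T ↔ T = T
¬Q = ¬T = F
(R ↔ ¬S) ↔ ¬Q = T ↔ F = F
(¬P ↓ U) ↑ ((R ↔ ¬S) ↔ ¬Q) = T ↑ F = T
¬((¬P ↓ U) ↑ ((R ↔ ¬S) ↔ ¬Q)) = ¬T = F
So S2 is false.

S3: Formalization: ¬((¬Q ⊕ ¬U) ↔ (¬R → ¬P))

¬Q = ¬T = F
¬U = ¬F = T
¬Q ⊕ ¬U = F ⊕ T = T
¬R = ¬T = F
¬P = ¬T = F
¬R → ¬P = F → F = T
(¬Q ⊕ ¬U) ↔ (¬R → ¬P) = T ↔ T = T
¬((¬Q ⊕ ¬U) ↔ (¬R → ¬P)) = ¬T = F
Thus S3 is false.

True statements: 1.

1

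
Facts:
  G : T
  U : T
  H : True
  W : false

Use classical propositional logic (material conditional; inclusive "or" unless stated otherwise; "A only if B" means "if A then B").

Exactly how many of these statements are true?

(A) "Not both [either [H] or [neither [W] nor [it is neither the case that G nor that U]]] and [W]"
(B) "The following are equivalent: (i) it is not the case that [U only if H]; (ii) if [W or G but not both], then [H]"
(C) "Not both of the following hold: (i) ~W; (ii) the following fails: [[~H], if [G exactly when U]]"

1

(A): Formalization: (H | (W nor (G nor U))) nand W

G nor U = T nor T = F
W nor (G nor U) = F nor F = T
H | (W nor (G nor U)) = T | T = T
(H | (W nor (G nor U))) nand W = T nand F = T
Thus (A) is true.

(B): This is ~(U -> H) <-> ((W xor G) -> H).

U -> H = T -> T = T
~(U -> H) = ~T = F
W xor G = F xor T = T
(W xor G) -> H = T -> T = T
~(U -> H) <-> ((W xor G) -> H) = F <-> T = F
Thus (B) is false.

(C): Formalization: ~W nand ~((G <-> U) -> ~H)

~W = ~F = T
G <-> U = T <-> T = T
~H = ~T = F
(G <-> U) -> ~H = T -> F = F
~((G <-> U) -> ~H) = ~F = T
~W nand ~((G <-> U) -> ~H) = T nand T = F
Hence (C) is false.

Count: 1.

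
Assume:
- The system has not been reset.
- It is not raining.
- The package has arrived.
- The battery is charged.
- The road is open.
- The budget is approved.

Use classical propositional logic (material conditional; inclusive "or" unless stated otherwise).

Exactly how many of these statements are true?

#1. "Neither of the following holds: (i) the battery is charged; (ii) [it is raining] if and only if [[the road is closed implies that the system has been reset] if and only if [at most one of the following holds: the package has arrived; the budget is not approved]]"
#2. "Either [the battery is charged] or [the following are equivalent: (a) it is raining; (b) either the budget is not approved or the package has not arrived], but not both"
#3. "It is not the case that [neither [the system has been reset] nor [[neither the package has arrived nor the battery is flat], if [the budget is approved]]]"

0

Let H = "the battery is charged" (T), W = "it is raining" (F), K = "the road is closed" (F), P = "the system has been reset" (F), G = "the package has arrived" (T), L = "the budget is approved" (T).

#1: Formalization: H nor (W <-> ((K -> P) <-> (G nand ~L)))

K -> P = F -> F = T
~L = ~T = F
G nand ~L = T nand F = T
(K -> P) <-> (G nand ~L) = T <-> T = T
W <-> ((K -> P) <-> (G nand ~L)) = F <-> T = F
H nor (W <-> ((K -> P) <-> (G nand ~L))) = T nor F = F
Hence #1 is false.

#2: This is H xor (W <-> (~L | ~G)).

~L = ~T = F
~G = ~T = F
~L | ~G = F | F = F
W <-> (~L | ~G) = F <-> F = T
H xor (W <-> (~L | ~G)) = T xor T = F
So #2 is false.

#3: Parsed as ~(P nor (L -> (G nor ~H)))

~H = ~T = F
G nor ~H = T nor F = F
L -> (G nor ~H) = T -> F = F
P nor (L -> (G nor ~H)) = F nor F = T
~(P nor (L -> (G nor ~H))) = ~T = F
Thus #3 is false.

Count: 0.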